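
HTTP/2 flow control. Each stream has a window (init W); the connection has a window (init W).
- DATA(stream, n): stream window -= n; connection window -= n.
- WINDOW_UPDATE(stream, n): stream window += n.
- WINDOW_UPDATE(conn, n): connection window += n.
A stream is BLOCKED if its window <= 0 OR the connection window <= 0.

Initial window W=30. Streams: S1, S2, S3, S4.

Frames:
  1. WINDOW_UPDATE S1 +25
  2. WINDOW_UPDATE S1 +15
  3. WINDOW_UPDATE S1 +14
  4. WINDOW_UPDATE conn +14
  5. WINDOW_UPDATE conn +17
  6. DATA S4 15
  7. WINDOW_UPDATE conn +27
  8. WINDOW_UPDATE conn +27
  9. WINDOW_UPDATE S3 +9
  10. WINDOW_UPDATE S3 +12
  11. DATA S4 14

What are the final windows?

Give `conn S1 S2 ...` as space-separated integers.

Answer: 86 84 30 51 1

Derivation:
Op 1: conn=30 S1=55 S2=30 S3=30 S4=30 blocked=[]
Op 2: conn=30 S1=70 S2=30 S3=30 S4=30 blocked=[]
Op 3: conn=30 S1=84 S2=30 S3=30 S4=30 blocked=[]
Op 4: conn=44 S1=84 S2=30 S3=30 S4=30 blocked=[]
Op 5: conn=61 S1=84 S2=30 S3=30 S4=30 blocked=[]
Op 6: conn=46 S1=84 S2=30 S3=30 S4=15 blocked=[]
Op 7: conn=73 S1=84 S2=30 S3=30 S4=15 blocked=[]
Op 8: conn=100 S1=84 S2=30 S3=30 S4=15 blocked=[]
Op 9: conn=100 S1=84 S2=30 S3=39 S4=15 blocked=[]
Op 10: conn=100 S1=84 S2=30 S3=51 S4=15 blocked=[]
Op 11: conn=86 S1=84 S2=30 S3=51 S4=1 blocked=[]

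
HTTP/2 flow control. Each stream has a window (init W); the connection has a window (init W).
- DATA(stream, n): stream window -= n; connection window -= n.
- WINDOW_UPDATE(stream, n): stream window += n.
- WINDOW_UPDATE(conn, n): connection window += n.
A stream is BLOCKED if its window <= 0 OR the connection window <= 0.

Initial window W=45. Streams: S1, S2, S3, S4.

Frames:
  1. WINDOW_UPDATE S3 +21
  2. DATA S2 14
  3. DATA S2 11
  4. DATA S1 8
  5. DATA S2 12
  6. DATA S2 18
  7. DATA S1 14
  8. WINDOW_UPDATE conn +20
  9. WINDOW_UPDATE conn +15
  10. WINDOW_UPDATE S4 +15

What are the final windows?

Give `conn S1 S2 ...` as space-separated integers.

Answer: 3 23 -10 66 60

Derivation:
Op 1: conn=45 S1=45 S2=45 S3=66 S4=45 blocked=[]
Op 2: conn=31 S1=45 S2=31 S3=66 S4=45 blocked=[]
Op 3: conn=20 S1=45 S2=20 S3=66 S4=45 blocked=[]
Op 4: conn=12 S1=37 S2=20 S3=66 S4=45 blocked=[]
Op 5: conn=0 S1=37 S2=8 S3=66 S4=45 blocked=[1, 2, 3, 4]
Op 6: conn=-18 S1=37 S2=-10 S3=66 S4=45 blocked=[1, 2, 3, 4]
Op 7: conn=-32 S1=23 S2=-10 S3=66 S4=45 blocked=[1, 2, 3, 4]
Op 8: conn=-12 S1=23 S2=-10 S3=66 S4=45 blocked=[1, 2, 3, 4]
Op 9: conn=3 S1=23 S2=-10 S3=66 S4=45 blocked=[2]
Op 10: conn=3 S1=23 S2=-10 S3=66 S4=60 blocked=[2]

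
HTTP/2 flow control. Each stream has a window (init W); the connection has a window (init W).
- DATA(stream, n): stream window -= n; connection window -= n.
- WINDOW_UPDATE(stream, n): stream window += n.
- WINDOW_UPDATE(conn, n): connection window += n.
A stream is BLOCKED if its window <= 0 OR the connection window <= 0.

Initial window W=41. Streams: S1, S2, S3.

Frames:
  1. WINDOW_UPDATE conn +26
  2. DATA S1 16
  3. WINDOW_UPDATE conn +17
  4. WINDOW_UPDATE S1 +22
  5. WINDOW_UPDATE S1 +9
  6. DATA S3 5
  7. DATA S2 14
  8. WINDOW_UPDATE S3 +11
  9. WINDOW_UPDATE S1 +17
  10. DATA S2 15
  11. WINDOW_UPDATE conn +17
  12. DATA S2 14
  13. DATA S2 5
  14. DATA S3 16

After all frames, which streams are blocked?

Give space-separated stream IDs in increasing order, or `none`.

Op 1: conn=67 S1=41 S2=41 S3=41 blocked=[]
Op 2: conn=51 S1=25 S2=41 S3=41 blocked=[]
Op 3: conn=68 S1=25 S2=41 S3=41 blocked=[]
Op 4: conn=68 S1=47 S2=41 S3=41 blocked=[]
Op 5: conn=68 S1=56 S2=41 S3=41 blocked=[]
Op 6: conn=63 S1=56 S2=41 S3=36 blocked=[]
Op 7: conn=49 S1=56 S2=27 S3=36 blocked=[]
Op 8: conn=49 S1=56 S2=27 S3=47 blocked=[]
Op 9: conn=49 S1=73 S2=27 S3=47 blocked=[]
Op 10: conn=34 S1=73 S2=12 S3=47 blocked=[]
Op 11: conn=51 S1=73 S2=12 S3=47 blocked=[]
Op 12: conn=37 S1=73 S2=-2 S3=47 blocked=[2]
Op 13: conn=32 S1=73 S2=-7 S3=47 blocked=[2]
Op 14: conn=16 S1=73 S2=-7 S3=31 blocked=[2]

Answer: S2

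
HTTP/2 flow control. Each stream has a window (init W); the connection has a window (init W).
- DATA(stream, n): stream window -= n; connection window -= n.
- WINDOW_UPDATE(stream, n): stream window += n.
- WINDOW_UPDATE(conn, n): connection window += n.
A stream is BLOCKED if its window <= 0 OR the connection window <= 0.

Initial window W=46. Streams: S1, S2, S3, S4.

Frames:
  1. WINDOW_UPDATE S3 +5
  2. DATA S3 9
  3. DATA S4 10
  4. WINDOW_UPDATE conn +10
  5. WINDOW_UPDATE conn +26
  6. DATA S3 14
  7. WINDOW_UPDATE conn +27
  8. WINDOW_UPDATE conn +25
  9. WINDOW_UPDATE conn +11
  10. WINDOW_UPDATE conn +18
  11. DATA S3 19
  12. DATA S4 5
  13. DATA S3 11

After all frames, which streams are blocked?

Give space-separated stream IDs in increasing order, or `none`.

Op 1: conn=46 S1=46 S2=46 S3=51 S4=46 blocked=[]
Op 2: conn=37 S1=46 S2=46 S3=42 S4=46 blocked=[]
Op 3: conn=27 S1=46 S2=46 S3=42 S4=36 blocked=[]
Op 4: conn=37 S1=46 S2=46 S3=42 S4=36 blocked=[]
Op 5: conn=63 S1=46 S2=46 S3=42 S4=36 blocked=[]
Op 6: conn=49 S1=46 S2=46 S3=28 S4=36 blocked=[]
Op 7: conn=76 S1=46 S2=46 S3=28 S4=36 blocked=[]
Op 8: conn=101 S1=46 S2=46 S3=28 S4=36 blocked=[]
Op 9: conn=112 S1=46 S2=46 S3=28 S4=36 blocked=[]
Op 10: conn=130 S1=46 S2=46 S3=28 S4=36 blocked=[]
Op 11: conn=111 S1=46 S2=46 S3=9 S4=36 blocked=[]
Op 12: conn=106 S1=46 S2=46 S3=9 S4=31 blocked=[]
Op 13: conn=95 S1=46 S2=46 S3=-2 S4=31 blocked=[3]

Answer: S3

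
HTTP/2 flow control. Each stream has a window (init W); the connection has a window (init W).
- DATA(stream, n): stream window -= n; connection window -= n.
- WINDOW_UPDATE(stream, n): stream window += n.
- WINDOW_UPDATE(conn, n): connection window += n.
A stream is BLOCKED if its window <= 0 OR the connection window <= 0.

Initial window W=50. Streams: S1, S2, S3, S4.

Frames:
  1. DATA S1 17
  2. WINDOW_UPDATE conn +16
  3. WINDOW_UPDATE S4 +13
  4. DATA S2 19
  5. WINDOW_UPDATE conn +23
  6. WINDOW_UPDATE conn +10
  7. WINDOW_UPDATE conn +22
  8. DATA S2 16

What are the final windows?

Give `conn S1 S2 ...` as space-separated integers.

Op 1: conn=33 S1=33 S2=50 S3=50 S4=50 blocked=[]
Op 2: conn=49 S1=33 S2=50 S3=50 S4=50 blocked=[]
Op 3: conn=49 S1=33 S2=50 S3=50 S4=63 blocked=[]
Op 4: conn=30 S1=33 S2=31 S3=50 S4=63 blocked=[]
Op 5: conn=53 S1=33 S2=31 S3=50 S4=63 blocked=[]
Op 6: conn=63 S1=33 S2=31 S3=50 S4=63 blocked=[]
Op 7: conn=85 S1=33 S2=31 S3=50 S4=63 blocked=[]
Op 8: conn=69 S1=33 S2=15 S3=50 S4=63 blocked=[]

Answer: 69 33 15 50 63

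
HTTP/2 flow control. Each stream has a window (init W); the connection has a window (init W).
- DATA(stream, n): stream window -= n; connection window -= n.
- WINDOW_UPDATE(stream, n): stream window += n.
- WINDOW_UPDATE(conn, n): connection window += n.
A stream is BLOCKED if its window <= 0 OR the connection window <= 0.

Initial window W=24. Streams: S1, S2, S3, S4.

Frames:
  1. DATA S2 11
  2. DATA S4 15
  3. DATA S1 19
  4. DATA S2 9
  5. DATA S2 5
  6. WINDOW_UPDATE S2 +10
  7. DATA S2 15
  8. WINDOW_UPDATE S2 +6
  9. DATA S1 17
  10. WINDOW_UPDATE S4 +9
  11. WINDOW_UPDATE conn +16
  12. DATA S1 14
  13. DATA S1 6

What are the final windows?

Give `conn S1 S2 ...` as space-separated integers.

Op 1: conn=13 S1=24 S2=13 S3=24 S4=24 blocked=[]
Op 2: conn=-2 S1=24 S2=13 S3=24 S4=9 blocked=[1, 2, 3, 4]
Op 3: conn=-21 S1=5 S2=13 S3=24 S4=9 blocked=[1, 2, 3, 4]
Op 4: conn=-30 S1=5 S2=4 S3=24 S4=9 blocked=[1, 2, 3, 4]
Op 5: conn=-35 S1=5 S2=-1 S3=24 S4=9 blocked=[1, 2, 3, 4]
Op 6: conn=-35 S1=5 S2=9 S3=24 S4=9 blocked=[1, 2, 3, 4]
Op 7: conn=-50 S1=5 S2=-6 S3=24 S4=9 blocked=[1, 2, 3, 4]
Op 8: conn=-50 S1=5 S2=0 S3=24 S4=9 blocked=[1, 2, 3, 4]
Op 9: conn=-67 S1=-12 S2=0 S3=24 S4=9 blocked=[1, 2, 3, 4]
Op 10: conn=-67 S1=-12 S2=0 S3=24 S4=18 blocked=[1, 2, 3, 4]
Op 11: conn=-51 S1=-12 S2=0 S3=24 S4=18 blocked=[1, 2, 3, 4]
Op 12: conn=-65 S1=-26 S2=0 S3=24 S4=18 blocked=[1, 2, 3, 4]
Op 13: conn=-71 S1=-32 S2=0 S3=24 S4=18 blocked=[1, 2, 3, 4]

Answer: -71 -32 0 24 18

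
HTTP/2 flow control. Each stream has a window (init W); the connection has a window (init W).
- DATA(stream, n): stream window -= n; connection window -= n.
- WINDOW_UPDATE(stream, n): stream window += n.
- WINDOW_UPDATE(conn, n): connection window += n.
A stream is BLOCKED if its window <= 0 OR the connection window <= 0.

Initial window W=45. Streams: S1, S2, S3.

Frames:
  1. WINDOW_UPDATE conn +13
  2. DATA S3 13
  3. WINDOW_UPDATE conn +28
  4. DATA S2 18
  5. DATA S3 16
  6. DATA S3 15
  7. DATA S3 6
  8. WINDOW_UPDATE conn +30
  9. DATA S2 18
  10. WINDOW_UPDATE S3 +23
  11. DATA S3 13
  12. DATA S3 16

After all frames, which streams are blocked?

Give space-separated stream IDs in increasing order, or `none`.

Op 1: conn=58 S1=45 S2=45 S3=45 blocked=[]
Op 2: conn=45 S1=45 S2=45 S3=32 blocked=[]
Op 3: conn=73 S1=45 S2=45 S3=32 blocked=[]
Op 4: conn=55 S1=45 S2=27 S3=32 blocked=[]
Op 5: conn=39 S1=45 S2=27 S3=16 blocked=[]
Op 6: conn=24 S1=45 S2=27 S3=1 blocked=[]
Op 7: conn=18 S1=45 S2=27 S3=-5 blocked=[3]
Op 8: conn=48 S1=45 S2=27 S3=-5 blocked=[3]
Op 9: conn=30 S1=45 S2=9 S3=-5 blocked=[3]
Op 10: conn=30 S1=45 S2=9 S3=18 blocked=[]
Op 11: conn=17 S1=45 S2=9 S3=5 blocked=[]
Op 12: conn=1 S1=45 S2=9 S3=-11 blocked=[3]

Answer: S3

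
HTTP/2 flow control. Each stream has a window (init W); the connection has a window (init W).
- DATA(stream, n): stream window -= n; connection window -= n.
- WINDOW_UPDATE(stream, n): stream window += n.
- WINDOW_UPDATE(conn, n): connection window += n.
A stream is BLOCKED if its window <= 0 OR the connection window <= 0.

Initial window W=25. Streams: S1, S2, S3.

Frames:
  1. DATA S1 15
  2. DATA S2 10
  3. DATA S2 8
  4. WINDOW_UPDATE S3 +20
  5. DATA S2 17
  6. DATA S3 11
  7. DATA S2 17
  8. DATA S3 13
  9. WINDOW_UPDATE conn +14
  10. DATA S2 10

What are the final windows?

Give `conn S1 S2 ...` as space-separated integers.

Op 1: conn=10 S1=10 S2=25 S3=25 blocked=[]
Op 2: conn=0 S1=10 S2=15 S3=25 blocked=[1, 2, 3]
Op 3: conn=-8 S1=10 S2=7 S3=25 blocked=[1, 2, 3]
Op 4: conn=-8 S1=10 S2=7 S3=45 blocked=[1, 2, 3]
Op 5: conn=-25 S1=10 S2=-10 S3=45 blocked=[1, 2, 3]
Op 6: conn=-36 S1=10 S2=-10 S3=34 blocked=[1, 2, 3]
Op 7: conn=-53 S1=10 S2=-27 S3=34 blocked=[1, 2, 3]
Op 8: conn=-66 S1=10 S2=-27 S3=21 blocked=[1, 2, 3]
Op 9: conn=-52 S1=10 S2=-27 S3=21 blocked=[1, 2, 3]
Op 10: conn=-62 S1=10 S2=-37 S3=21 blocked=[1, 2, 3]

Answer: -62 10 -37 21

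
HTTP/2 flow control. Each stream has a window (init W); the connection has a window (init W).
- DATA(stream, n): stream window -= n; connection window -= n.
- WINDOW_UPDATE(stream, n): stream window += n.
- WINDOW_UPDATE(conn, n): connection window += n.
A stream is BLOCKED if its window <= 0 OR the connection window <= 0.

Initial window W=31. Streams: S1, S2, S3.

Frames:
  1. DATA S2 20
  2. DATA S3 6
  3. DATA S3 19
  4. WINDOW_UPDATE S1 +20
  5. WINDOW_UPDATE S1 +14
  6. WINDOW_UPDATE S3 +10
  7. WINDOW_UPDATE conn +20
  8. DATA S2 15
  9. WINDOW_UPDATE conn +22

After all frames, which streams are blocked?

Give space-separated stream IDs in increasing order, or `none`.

Op 1: conn=11 S1=31 S2=11 S3=31 blocked=[]
Op 2: conn=5 S1=31 S2=11 S3=25 blocked=[]
Op 3: conn=-14 S1=31 S2=11 S3=6 blocked=[1, 2, 3]
Op 4: conn=-14 S1=51 S2=11 S3=6 blocked=[1, 2, 3]
Op 5: conn=-14 S1=65 S2=11 S3=6 blocked=[1, 2, 3]
Op 6: conn=-14 S1=65 S2=11 S3=16 blocked=[1, 2, 3]
Op 7: conn=6 S1=65 S2=11 S3=16 blocked=[]
Op 8: conn=-9 S1=65 S2=-4 S3=16 blocked=[1, 2, 3]
Op 9: conn=13 S1=65 S2=-4 S3=16 blocked=[2]

Answer: S2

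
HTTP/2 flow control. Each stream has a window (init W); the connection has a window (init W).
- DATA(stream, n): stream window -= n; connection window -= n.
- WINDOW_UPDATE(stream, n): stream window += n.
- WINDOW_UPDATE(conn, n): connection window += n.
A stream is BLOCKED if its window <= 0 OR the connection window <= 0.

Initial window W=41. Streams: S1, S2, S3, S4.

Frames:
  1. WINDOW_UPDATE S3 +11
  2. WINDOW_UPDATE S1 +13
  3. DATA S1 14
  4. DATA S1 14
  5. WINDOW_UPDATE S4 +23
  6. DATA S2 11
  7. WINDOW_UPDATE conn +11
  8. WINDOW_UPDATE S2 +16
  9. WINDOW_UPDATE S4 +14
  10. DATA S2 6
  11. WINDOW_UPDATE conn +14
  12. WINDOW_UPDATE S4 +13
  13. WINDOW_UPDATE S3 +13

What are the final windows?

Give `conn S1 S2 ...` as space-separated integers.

Answer: 21 26 40 65 91

Derivation:
Op 1: conn=41 S1=41 S2=41 S3=52 S4=41 blocked=[]
Op 2: conn=41 S1=54 S2=41 S3=52 S4=41 blocked=[]
Op 3: conn=27 S1=40 S2=41 S3=52 S4=41 blocked=[]
Op 4: conn=13 S1=26 S2=41 S3=52 S4=41 blocked=[]
Op 5: conn=13 S1=26 S2=41 S3=52 S4=64 blocked=[]
Op 6: conn=2 S1=26 S2=30 S3=52 S4=64 blocked=[]
Op 7: conn=13 S1=26 S2=30 S3=52 S4=64 blocked=[]
Op 8: conn=13 S1=26 S2=46 S3=52 S4=64 blocked=[]
Op 9: conn=13 S1=26 S2=46 S3=52 S4=78 blocked=[]
Op 10: conn=7 S1=26 S2=40 S3=52 S4=78 blocked=[]
Op 11: conn=21 S1=26 S2=40 S3=52 S4=78 blocked=[]
Op 12: conn=21 S1=26 S2=40 S3=52 S4=91 blocked=[]
Op 13: conn=21 S1=26 S2=40 S3=65 S4=91 blocked=[]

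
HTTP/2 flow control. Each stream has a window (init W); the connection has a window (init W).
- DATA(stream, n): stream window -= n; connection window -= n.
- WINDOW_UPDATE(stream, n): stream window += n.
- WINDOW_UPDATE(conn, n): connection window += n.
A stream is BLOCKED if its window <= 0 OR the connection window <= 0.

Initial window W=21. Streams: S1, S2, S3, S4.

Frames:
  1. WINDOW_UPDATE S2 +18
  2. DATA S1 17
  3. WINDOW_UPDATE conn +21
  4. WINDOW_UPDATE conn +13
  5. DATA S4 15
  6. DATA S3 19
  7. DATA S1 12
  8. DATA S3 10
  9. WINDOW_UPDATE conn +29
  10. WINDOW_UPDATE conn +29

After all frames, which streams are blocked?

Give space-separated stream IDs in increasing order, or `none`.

Answer: S1 S3

Derivation:
Op 1: conn=21 S1=21 S2=39 S3=21 S4=21 blocked=[]
Op 2: conn=4 S1=4 S2=39 S3=21 S4=21 blocked=[]
Op 3: conn=25 S1=4 S2=39 S3=21 S4=21 blocked=[]
Op 4: conn=38 S1=4 S2=39 S3=21 S4=21 blocked=[]
Op 5: conn=23 S1=4 S2=39 S3=21 S4=6 blocked=[]
Op 6: conn=4 S1=4 S2=39 S3=2 S4=6 blocked=[]
Op 7: conn=-8 S1=-8 S2=39 S3=2 S4=6 blocked=[1, 2, 3, 4]
Op 8: conn=-18 S1=-8 S2=39 S3=-8 S4=6 blocked=[1, 2, 3, 4]
Op 9: conn=11 S1=-8 S2=39 S3=-8 S4=6 blocked=[1, 3]
Op 10: conn=40 S1=-8 S2=39 S3=-8 S4=6 blocked=[1, 3]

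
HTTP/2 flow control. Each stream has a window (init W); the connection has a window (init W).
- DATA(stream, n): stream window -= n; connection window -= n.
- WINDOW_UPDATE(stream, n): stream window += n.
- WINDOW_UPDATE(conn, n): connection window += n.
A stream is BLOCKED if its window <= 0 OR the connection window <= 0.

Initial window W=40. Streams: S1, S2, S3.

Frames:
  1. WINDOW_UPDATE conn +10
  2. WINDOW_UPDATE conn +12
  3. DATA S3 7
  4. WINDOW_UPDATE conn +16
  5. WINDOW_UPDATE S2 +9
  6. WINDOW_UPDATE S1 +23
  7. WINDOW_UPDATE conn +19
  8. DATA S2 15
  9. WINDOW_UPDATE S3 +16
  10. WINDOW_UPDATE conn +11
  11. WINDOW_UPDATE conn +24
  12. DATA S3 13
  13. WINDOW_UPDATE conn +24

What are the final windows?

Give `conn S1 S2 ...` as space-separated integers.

Op 1: conn=50 S1=40 S2=40 S3=40 blocked=[]
Op 2: conn=62 S1=40 S2=40 S3=40 blocked=[]
Op 3: conn=55 S1=40 S2=40 S3=33 blocked=[]
Op 4: conn=71 S1=40 S2=40 S3=33 blocked=[]
Op 5: conn=71 S1=40 S2=49 S3=33 blocked=[]
Op 6: conn=71 S1=63 S2=49 S3=33 blocked=[]
Op 7: conn=90 S1=63 S2=49 S3=33 blocked=[]
Op 8: conn=75 S1=63 S2=34 S3=33 blocked=[]
Op 9: conn=75 S1=63 S2=34 S3=49 blocked=[]
Op 10: conn=86 S1=63 S2=34 S3=49 blocked=[]
Op 11: conn=110 S1=63 S2=34 S3=49 blocked=[]
Op 12: conn=97 S1=63 S2=34 S3=36 blocked=[]
Op 13: conn=121 S1=63 S2=34 S3=36 blocked=[]

Answer: 121 63 34 36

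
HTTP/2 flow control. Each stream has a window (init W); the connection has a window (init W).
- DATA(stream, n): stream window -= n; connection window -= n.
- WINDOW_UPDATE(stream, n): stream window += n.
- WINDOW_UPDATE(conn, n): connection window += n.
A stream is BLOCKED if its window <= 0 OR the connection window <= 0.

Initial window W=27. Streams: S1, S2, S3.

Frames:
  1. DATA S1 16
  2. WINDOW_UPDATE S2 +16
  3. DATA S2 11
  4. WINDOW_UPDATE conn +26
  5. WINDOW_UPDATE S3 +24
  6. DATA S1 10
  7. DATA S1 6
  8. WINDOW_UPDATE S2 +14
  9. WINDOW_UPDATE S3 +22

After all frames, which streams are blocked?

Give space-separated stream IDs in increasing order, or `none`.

Answer: S1

Derivation:
Op 1: conn=11 S1=11 S2=27 S3=27 blocked=[]
Op 2: conn=11 S1=11 S2=43 S3=27 blocked=[]
Op 3: conn=0 S1=11 S2=32 S3=27 blocked=[1, 2, 3]
Op 4: conn=26 S1=11 S2=32 S3=27 blocked=[]
Op 5: conn=26 S1=11 S2=32 S3=51 blocked=[]
Op 6: conn=16 S1=1 S2=32 S3=51 blocked=[]
Op 7: conn=10 S1=-5 S2=32 S3=51 blocked=[1]
Op 8: conn=10 S1=-5 S2=46 S3=51 blocked=[1]
Op 9: conn=10 S1=-5 S2=46 S3=73 blocked=[1]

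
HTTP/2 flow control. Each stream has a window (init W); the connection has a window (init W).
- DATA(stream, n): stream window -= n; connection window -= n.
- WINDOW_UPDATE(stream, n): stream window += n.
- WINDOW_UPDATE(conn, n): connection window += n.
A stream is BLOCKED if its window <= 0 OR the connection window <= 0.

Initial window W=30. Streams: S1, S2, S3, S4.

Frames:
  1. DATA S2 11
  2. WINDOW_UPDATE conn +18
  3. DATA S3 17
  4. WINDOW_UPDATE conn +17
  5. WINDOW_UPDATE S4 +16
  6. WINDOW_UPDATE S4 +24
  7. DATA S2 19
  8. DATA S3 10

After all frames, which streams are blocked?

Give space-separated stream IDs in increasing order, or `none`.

Op 1: conn=19 S1=30 S2=19 S3=30 S4=30 blocked=[]
Op 2: conn=37 S1=30 S2=19 S3=30 S4=30 blocked=[]
Op 3: conn=20 S1=30 S2=19 S3=13 S4=30 blocked=[]
Op 4: conn=37 S1=30 S2=19 S3=13 S4=30 blocked=[]
Op 5: conn=37 S1=30 S2=19 S3=13 S4=46 blocked=[]
Op 6: conn=37 S1=30 S2=19 S3=13 S4=70 blocked=[]
Op 7: conn=18 S1=30 S2=0 S3=13 S4=70 blocked=[2]
Op 8: conn=8 S1=30 S2=0 S3=3 S4=70 blocked=[2]

Answer: S2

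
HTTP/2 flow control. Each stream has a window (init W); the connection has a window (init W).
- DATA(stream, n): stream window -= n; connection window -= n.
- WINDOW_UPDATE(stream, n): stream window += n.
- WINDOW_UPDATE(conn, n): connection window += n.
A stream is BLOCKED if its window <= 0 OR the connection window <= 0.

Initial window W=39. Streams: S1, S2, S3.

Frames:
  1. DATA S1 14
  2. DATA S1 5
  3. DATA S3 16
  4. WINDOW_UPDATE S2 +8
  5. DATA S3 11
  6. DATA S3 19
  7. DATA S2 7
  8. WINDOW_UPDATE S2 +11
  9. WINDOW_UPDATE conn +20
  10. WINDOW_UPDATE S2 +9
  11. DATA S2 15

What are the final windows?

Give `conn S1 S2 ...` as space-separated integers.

Op 1: conn=25 S1=25 S2=39 S3=39 blocked=[]
Op 2: conn=20 S1=20 S2=39 S3=39 blocked=[]
Op 3: conn=4 S1=20 S2=39 S3=23 blocked=[]
Op 4: conn=4 S1=20 S2=47 S3=23 blocked=[]
Op 5: conn=-7 S1=20 S2=47 S3=12 blocked=[1, 2, 3]
Op 6: conn=-26 S1=20 S2=47 S3=-7 blocked=[1, 2, 3]
Op 7: conn=-33 S1=20 S2=40 S3=-7 blocked=[1, 2, 3]
Op 8: conn=-33 S1=20 S2=51 S3=-7 blocked=[1, 2, 3]
Op 9: conn=-13 S1=20 S2=51 S3=-7 blocked=[1, 2, 3]
Op 10: conn=-13 S1=20 S2=60 S3=-7 blocked=[1, 2, 3]
Op 11: conn=-28 S1=20 S2=45 S3=-7 blocked=[1, 2, 3]

Answer: -28 20 45 -7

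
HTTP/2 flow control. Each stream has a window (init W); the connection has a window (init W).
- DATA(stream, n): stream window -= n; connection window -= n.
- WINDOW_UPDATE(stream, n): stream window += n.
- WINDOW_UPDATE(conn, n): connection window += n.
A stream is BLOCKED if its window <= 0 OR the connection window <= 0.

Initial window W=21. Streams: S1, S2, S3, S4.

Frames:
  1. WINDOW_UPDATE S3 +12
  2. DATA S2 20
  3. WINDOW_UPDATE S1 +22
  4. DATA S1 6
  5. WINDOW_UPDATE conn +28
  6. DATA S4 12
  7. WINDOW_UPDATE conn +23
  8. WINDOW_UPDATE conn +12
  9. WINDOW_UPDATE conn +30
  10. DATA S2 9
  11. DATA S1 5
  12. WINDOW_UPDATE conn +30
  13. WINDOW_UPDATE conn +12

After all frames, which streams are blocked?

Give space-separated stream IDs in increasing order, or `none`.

Op 1: conn=21 S1=21 S2=21 S3=33 S4=21 blocked=[]
Op 2: conn=1 S1=21 S2=1 S3=33 S4=21 blocked=[]
Op 3: conn=1 S1=43 S2=1 S3=33 S4=21 blocked=[]
Op 4: conn=-5 S1=37 S2=1 S3=33 S4=21 blocked=[1, 2, 3, 4]
Op 5: conn=23 S1=37 S2=1 S3=33 S4=21 blocked=[]
Op 6: conn=11 S1=37 S2=1 S3=33 S4=9 blocked=[]
Op 7: conn=34 S1=37 S2=1 S3=33 S4=9 blocked=[]
Op 8: conn=46 S1=37 S2=1 S3=33 S4=9 blocked=[]
Op 9: conn=76 S1=37 S2=1 S3=33 S4=9 blocked=[]
Op 10: conn=67 S1=37 S2=-8 S3=33 S4=9 blocked=[2]
Op 11: conn=62 S1=32 S2=-8 S3=33 S4=9 blocked=[2]
Op 12: conn=92 S1=32 S2=-8 S3=33 S4=9 blocked=[2]
Op 13: conn=104 S1=32 S2=-8 S3=33 S4=9 blocked=[2]

Answer: S2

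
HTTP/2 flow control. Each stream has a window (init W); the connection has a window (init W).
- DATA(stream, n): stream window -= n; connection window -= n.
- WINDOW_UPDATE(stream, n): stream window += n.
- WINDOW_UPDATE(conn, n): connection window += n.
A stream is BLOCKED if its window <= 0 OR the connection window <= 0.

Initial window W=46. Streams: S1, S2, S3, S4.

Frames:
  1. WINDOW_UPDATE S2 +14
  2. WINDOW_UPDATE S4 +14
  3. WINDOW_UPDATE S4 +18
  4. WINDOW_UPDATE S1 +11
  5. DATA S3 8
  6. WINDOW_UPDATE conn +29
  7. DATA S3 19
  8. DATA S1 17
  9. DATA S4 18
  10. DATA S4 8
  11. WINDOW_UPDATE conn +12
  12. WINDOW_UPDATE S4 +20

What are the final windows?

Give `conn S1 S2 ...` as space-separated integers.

Answer: 17 40 60 19 72

Derivation:
Op 1: conn=46 S1=46 S2=60 S3=46 S4=46 blocked=[]
Op 2: conn=46 S1=46 S2=60 S3=46 S4=60 blocked=[]
Op 3: conn=46 S1=46 S2=60 S3=46 S4=78 blocked=[]
Op 4: conn=46 S1=57 S2=60 S3=46 S4=78 blocked=[]
Op 5: conn=38 S1=57 S2=60 S3=38 S4=78 blocked=[]
Op 6: conn=67 S1=57 S2=60 S3=38 S4=78 blocked=[]
Op 7: conn=48 S1=57 S2=60 S3=19 S4=78 blocked=[]
Op 8: conn=31 S1=40 S2=60 S3=19 S4=78 blocked=[]
Op 9: conn=13 S1=40 S2=60 S3=19 S4=60 blocked=[]
Op 10: conn=5 S1=40 S2=60 S3=19 S4=52 blocked=[]
Op 11: conn=17 S1=40 S2=60 S3=19 S4=52 blocked=[]
Op 12: conn=17 S1=40 S2=60 S3=19 S4=72 blocked=[]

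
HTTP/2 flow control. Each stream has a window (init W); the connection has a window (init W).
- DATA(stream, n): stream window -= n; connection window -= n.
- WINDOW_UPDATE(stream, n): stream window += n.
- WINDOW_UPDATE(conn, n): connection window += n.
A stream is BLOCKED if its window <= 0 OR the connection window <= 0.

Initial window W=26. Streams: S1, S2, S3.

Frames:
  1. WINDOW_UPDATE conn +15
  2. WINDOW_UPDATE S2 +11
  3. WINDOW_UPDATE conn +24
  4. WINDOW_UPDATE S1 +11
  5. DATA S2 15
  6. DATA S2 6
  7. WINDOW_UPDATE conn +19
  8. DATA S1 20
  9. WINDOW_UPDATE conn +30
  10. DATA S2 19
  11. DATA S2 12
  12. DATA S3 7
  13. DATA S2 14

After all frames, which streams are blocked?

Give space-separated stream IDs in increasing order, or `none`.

Op 1: conn=41 S1=26 S2=26 S3=26 blocked=[]
Op 2: conn=41 S1=26 S2=37 S3=26 blocked=[]
Op 3: conn=65 S1=26 S2=37 S3=26 blocked=[]
Op 4: conn=65 S1=37 S2=37 S3=26 blocked=[]
Op 5: conn=50 S1=37 S2=22 S3=26 blocked=[]
Op 6: conn=44 S1=37 S2=16 S3=26 blocked=[]
Op 7: conn=63 S1=37 S2=16 S3=26 blocked=[]
Op 8: conn=43 S1=17 S2=16 S3=26 blocked=[]
Op 9: conn=73 S1=17 S2=16 S3=26 blocked=[]
Op 10: conn=54 S1=17 S2=-3 S3=26 blocked=[2]
Op 11: conn=42 S1=17 S2=-15 S3=26 blocked=[2]
Op 12: conn=35 S1=17 S2=-15 S3=19 blocked=[2]
Op 13: conn=21 S1=17 S2=-29 S3=19 blocked=[2]

Answer: S2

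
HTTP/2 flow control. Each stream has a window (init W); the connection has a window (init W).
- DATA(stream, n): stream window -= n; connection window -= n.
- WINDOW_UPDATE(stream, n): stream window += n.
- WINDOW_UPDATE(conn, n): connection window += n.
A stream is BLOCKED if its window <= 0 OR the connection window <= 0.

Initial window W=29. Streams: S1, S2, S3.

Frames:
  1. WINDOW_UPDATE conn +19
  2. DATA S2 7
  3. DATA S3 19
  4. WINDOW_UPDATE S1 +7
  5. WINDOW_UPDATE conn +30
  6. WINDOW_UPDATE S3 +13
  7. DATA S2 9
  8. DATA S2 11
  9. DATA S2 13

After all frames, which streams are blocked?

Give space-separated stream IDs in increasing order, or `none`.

Op 1: conn=48 S1=29 S2=29 S3=29 blocked=[]
Op 2: conn=41 S1=29 S2=22 S3=29 blocked=[]
Op 3: conn=22 S1=29 S2=22 S3=10 blocked=[]
Op 4: conn=22 S1=36 S2=22 S3=10 blocked=[]
Op 5: conn=52 S1=36 S2=22 S3=10 blocked=[]
Op 6: conn=52 S1=36 S2=22 S3=23 blocked=[]
Op 7: conn=43 S1=36 S2=13 S3=23 blocked=[]
Op 8: conn=32 S1=36 S2=2 S3=23 blocked=[]
Op 9: conn=19 S1=36 S2=-11 S3=23 blocked=[2]

Answer: S2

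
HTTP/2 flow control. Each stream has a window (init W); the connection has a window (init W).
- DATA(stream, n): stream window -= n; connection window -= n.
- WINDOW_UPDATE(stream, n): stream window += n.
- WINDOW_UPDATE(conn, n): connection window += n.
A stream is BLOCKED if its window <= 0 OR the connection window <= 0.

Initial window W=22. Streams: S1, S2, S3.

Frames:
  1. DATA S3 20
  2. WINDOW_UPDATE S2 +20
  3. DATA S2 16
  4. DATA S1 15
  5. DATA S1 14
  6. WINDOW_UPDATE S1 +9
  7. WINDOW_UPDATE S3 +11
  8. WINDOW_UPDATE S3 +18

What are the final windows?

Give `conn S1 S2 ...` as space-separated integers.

Op 1: conn=2 S1=22 S2=22 S3=2 blocked=[]
Op 2: conn=2 S1=22 S2=42 S3=2 blocked=[]
Op 3: conn=-14 S1=22 S2=26 S3=2 blocked=[1, 2, 3]
Op 4: conn=-29 S1=7 S2=26 S3=2 blocked=[1, 2, 3]
Op 5: conn=-43 S1=-7 S2=26 S3=2 blocked=[1, 2, 3]
Op 6: conn=-43 S1=2 S2=26 S3=2 blocked=[1, 2, 3]
Op 7: conn=-43 S1=2 S2=26 S3=13 blocked=[1, 2, 3]
Op 8: conn=-43 S1=2 S2=26 S3=31 blocked=[1, 2, 3]

Answer: -43 2 26 31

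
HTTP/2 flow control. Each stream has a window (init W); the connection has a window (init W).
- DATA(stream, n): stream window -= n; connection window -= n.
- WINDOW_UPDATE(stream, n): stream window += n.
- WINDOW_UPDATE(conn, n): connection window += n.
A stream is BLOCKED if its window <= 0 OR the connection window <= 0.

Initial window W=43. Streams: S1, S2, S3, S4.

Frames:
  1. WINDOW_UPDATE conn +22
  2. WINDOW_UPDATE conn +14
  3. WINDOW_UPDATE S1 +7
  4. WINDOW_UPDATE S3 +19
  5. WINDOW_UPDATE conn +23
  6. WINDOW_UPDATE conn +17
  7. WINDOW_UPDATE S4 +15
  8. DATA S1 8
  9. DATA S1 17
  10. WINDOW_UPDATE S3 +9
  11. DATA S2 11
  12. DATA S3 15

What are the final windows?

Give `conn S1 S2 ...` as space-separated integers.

Answer: 68 25 32 56 58

Derivation:
Op 1: conn=65 S1=43 S2=43 S3=43 S4=43 blocked=[]
Op 2: conn=79 S1=43 S2=43 S3=43 S4=43 blocked=[]
Op 3: conn=79 S1=50 S2=43 S3=43 S4=43 blocked=[]
Op 4: conn=79 S1=50 S2=43 S3=62 S4=43 blocked=[]
Op 5: conn=102 S1=50 S2=43 S3=62 S4=43 blocked=[]
Op 6: conn=119 S1=50 S2=43 S3=62 S4=43 blocked=[]
Op 7: conn=119 S1=50 S2=43 S3=62 S4=58 blocked=[]
Op 8: conn=111 S1=42 S2=43 S3=62 S4=58 blocked=[]
Op 9: conn=94 S1=25 S2=43 S3=62 S4=58 blocked=[]
Op 10: conn=94 S1=25 S2=43 S3=71 S4=58 blocked=[]
Op 11: conn=83 S1=25 S2=32 S3=71 S4=58 blocked=[]
Op 12: conn=68 S1=25 S2=32 S3=56 S4=58 blocked=[]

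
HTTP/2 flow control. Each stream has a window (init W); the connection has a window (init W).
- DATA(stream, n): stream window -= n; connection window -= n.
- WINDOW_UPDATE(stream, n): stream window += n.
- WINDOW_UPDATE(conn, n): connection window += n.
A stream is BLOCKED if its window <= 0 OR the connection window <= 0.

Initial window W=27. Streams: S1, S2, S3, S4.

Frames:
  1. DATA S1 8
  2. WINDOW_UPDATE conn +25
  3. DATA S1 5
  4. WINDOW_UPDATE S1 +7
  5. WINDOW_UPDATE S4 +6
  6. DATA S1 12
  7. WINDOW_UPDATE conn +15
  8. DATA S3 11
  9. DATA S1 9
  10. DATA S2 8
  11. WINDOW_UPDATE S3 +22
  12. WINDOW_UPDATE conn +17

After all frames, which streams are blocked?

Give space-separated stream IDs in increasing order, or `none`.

Op 1: conn=19 S1=19 S2=27 S3=27 S4=27 blocked=[]
Op 2: conn=44 S1=19 S2=27 S3=27 S4=27 blocked=[]
Op 3: conn=39 S1=14 S2=27 S3=27 S4=27 blocked=[]
Op 4: conn=39 S1=21 S2=27 S3=27 S4=27 blocked=[]
Op 5: conn=39 S1=21 S2=27 S3=27 S4=33 blocked=[]
Op 6: conn=27 S1=9 S2=27 S3=27 S4=33 blocked=[]
Op 7: conn=42 S1=9 S2=27 S3=27 S4=33 blocked=[]
Op 8: conn=31 S1=9 S2=27 S3=16 S4=33 blocked=[]
Op 9: conn=22 S1=0 S2=27 S3=16 S4=33 blocked=[1]
Op 10: conn=14 S1=0 S2=19 S3=16 S4=33 blocked=[1]
Op 11: conn=14 S1=0 S2=19 S3=38 S4=33 blocked=[1]
Op 12: conn=31 S1=0 S2=19 S3=38 S4=33 blocked=[1]

Answer: S1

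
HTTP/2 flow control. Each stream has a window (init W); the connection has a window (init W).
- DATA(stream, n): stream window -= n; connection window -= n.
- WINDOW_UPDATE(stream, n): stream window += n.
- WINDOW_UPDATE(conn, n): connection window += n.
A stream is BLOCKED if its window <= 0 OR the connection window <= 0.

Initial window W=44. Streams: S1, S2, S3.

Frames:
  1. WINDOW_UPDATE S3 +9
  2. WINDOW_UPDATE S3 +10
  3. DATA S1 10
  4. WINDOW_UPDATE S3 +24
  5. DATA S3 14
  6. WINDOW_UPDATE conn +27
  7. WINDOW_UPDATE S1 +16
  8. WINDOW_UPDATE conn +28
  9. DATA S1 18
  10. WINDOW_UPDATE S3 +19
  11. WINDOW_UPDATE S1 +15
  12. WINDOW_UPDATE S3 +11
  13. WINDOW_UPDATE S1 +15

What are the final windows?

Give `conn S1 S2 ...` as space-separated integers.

Op 1: conn=44 S1=44 S2=44 S3=53 blocked=[]
Op 2: conn=44 S1=44 S2=44 S3=63 blocked=[]
Op 3: conn=34 S1=34 S2=44 S3=63 blocked=[]
Op 4: conn=34 S1=34 S2=44 S3=87 blocked=[]
Op 5: conn=20 S1=34 S2=44 S3=73 blocked=[]
Op 6: conn=47 S1=34 S2=44 S3=73 blocked=[]
Op 7: conn=47 S1=50 S2=44 S3=73 blocked=[]
Op 8: conn=75 S1=50 S2=44 S3=73 blocked=[]
Op 9: conn=57 S1=32 S2=44 S3=73 blocked=[]
Op 10: conn=57 S1=32 S2=44 S3=92 blocked=[]
Op 11: conn=57 S1=47 S2=44 S3=92 blocked=[]
Op 12: conn=57 S1=47 S2=44 S3=103 blocked=[]
Op 13: conn=57 S1=62 S2=44 S3=103 blocked=[]

Answer: 57 62 44 103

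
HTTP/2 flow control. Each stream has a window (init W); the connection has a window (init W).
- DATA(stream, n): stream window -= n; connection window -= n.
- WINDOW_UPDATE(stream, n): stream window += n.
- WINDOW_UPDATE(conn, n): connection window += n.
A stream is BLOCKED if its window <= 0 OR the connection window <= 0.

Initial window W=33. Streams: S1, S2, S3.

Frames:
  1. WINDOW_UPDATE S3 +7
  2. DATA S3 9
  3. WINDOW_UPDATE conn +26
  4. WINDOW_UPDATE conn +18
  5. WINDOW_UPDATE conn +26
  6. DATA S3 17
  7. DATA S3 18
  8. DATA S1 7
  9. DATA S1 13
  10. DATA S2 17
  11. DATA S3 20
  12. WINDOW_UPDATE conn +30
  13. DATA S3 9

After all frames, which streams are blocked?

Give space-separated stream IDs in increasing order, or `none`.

Op 1: conn=33 S1=33 S2=33 S3=40 blocked=[]
Op 2: conn=24 S1=33 S2=33 S3=31 blocked=[]
Op 3: conn=50 S1=33 S2=33 S3=31 blocked=[]
Op 4: conn=68 S1=33 S2=33 S3=31 blocked=[]
Op 5: conn=94 S1=33 S2=33 S3=31 blocked=[]
Op 6: conn=77 S1=33 S2=33 S3=14 blocked=[]
Op 7: conn=59 S1=33 S2=33 S3=-4 blocked=[3]
Op 8: conn=52 S1=26 S2=33 S3=-4 blocked=[3]
Op 9: conn=39 S1=13 S2=33 S3=-4 blocked=[3]
Op 10: conn=22 S1=13 S2=16 S3=-4 blocked=[3]
Op 11: conn=2 S1=13 S2=16 S3=-24 blocked=[3]
Op 12: conn=32 S1=13 S2=16 S3=-24 blocked=[3]
Op 13: conn=23 S1=13 S2=16 S3=-33 blocked=[3]

Answer: S3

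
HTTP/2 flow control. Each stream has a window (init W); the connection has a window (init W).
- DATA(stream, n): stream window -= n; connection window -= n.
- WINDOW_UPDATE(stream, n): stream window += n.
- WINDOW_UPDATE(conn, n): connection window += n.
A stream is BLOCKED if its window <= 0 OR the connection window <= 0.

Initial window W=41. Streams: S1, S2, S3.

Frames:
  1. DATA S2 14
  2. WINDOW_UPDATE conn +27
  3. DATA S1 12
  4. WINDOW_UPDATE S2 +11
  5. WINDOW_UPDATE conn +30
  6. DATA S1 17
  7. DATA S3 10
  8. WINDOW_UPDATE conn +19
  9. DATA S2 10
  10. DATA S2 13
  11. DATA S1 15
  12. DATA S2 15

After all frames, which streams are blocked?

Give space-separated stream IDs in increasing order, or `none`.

Answer: S1 S2

Derivation:
Op 1: conn=27 S1=41 S2=27 S3=41 blocked=[]
Op 2: conn=54 S1=41 S2=27 S3=41 blocked=[]
Op 3: conn=42 S1=29 S2=27 S3=41 blocked=[]
Op 4: conn=42 S1=29 S2=38 S3=41 blocked=[]
Op 5: conn=72 S1=29 S2=38 S3=41 blocked=[]
Op 6: conn=55 S1=12 S2=38 S3=41 blocked=[]
Op 7: conn=45 S1=12 S2=38 S3=31 blocked=[]
Op 8: conn=64 S1=12 S2=38 S3=31 blocked=[]
Op 9: conn=54 S1=12 S2=28 S3=31 blocked=[]
Op 10: conn=41 S1=12 S2=15 S3=31 blocked=[]
Op 11: conn=26 S1=-3 S2=15 S3=31 blocked=[1]
Op 12: conn=11 S1=-3 S2=0 S3=31 blocked=[1, 2]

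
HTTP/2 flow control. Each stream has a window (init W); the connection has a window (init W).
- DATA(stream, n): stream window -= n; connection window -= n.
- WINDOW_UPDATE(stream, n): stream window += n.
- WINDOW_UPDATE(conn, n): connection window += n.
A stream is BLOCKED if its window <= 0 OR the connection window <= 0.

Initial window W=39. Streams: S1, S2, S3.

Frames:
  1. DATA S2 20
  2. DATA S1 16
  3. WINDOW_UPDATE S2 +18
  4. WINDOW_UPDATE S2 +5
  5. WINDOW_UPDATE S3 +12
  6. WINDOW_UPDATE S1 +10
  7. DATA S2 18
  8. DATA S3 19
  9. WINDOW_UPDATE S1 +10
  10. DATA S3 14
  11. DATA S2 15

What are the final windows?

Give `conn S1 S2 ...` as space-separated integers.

Answer: -63 43 9 18

Derivation:
Op 1: conn=19 S1=39 S2=19 S3=39 blocked=[]
Op 2: conn=3 S1=23 S2=19 S3=39 blocked=[]
Op 3: conn=3 S1=23 S2=37 S3=39 blocked=[]
Op 4: conn=3 S1=23 S2=42 S3=39 blocked=[]
Op 5: conn=3 S1=23 S2=42 S3=51 blocked=[]
Op 6: conn=3 S1=33 S2=42 S3=51 blocked=[]
Op 7: conn=-15 S1=33 S2=24 S3=51 blocked=[1, 2, 3]
Op 8: conn=-34 S1=33 S2=24 S3=32 blocked=[1, 2, 3]
Op 9: conn=-34 S1=43 S2=24 S3=32 blocked=[1, 2, 3]
Op 10: conn=-48 S1=43 S2=24 S3=18 blocked=[1, 2, 3]
Op 11: conn=-63 S1=43 S2=9 S3=18 blocked=[1, 2, 3]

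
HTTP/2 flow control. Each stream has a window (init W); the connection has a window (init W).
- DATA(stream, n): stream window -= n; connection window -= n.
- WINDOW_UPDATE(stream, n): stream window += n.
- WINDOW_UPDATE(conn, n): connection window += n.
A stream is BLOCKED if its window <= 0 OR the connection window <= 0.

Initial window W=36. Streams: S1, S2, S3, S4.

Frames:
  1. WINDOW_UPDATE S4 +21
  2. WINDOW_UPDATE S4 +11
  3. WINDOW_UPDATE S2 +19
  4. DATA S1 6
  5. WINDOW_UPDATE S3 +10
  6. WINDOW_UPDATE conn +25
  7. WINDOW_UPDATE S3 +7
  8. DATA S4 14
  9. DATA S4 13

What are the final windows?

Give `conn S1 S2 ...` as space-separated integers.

Op 1: conn=36 S1=36 S2=36 S3=36 S4=57 blocked=[]
Op 2: conn=36 S1=36 S2=36 S3=36 S4=68 blocked=[]
Op 3: conn=36 S1=36 S2=55 S3=36 S4=68 blocked=[]
Op 4: conn=30 S1=30 S2=55 S3=36 S4=68 blocked=[]
Op 5: conn=30 S1=30 S2=55 S3=46 S4=68 blocked=[]
Op 6: conn=55 S1=30 S2=55 S3=46 S4=68 blocked=[]
Op 7: conn=55 S1=30 S2=55 S3=53 S4=68 blocked=[]
Op 8: conn=41 S1=30 S2=55 S3=53 S4=54 blocked=[]
Op 9: conn=28 S1=30 S2=55 S3=53 S4=41 blocked=[]

Answer: 28 30 55 53 41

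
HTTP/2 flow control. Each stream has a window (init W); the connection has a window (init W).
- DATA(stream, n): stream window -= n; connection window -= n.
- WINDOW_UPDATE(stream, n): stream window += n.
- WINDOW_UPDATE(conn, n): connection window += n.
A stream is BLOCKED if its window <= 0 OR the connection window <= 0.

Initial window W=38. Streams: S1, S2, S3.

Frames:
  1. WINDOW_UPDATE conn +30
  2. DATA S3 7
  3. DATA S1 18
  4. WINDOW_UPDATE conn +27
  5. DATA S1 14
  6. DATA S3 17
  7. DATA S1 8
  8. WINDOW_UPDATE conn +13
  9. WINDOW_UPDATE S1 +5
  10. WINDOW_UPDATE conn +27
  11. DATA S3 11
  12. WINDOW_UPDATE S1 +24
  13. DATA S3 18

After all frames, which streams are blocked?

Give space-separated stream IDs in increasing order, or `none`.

Op 1: conn=68 S1=38 S2=38 S3=38 blocked=[]
Op 2: conn=61 S1=38 S2=38 S3=31 blocked=[]
Op 3: conn=43 S1=20 S2=38 S3=31 blocked=[]
Op 4: conn=70 S1=20 S2=38 S3=31 blocked=[]
Op 5: conn=56 S1=6 S2=38 S3=31 blocked=[]
Op 6: conn=39 S1=6 S2=38 S3=14 blocked=[]
Op 7: conn=31 S1=-2 S2=38 S3=14 blocked=[1]
Op 8: conn=44 S1=-2 S2=38 S3=14 blocked=[1]
Op 9: conn=44 S1=3 S2=38 S3=14 blocked=[]
Op 10: conn=71 S1=3 S2=38 S3=14 blocked=[]
Op 11: conn=60 S1=3 S2=38 S3=3 blocked=[]
Op 12: conn=60 S1=27 S2=38 S3=3 blocked=[]
Op 13: conn=42 S1=27 S2=38 S3=-15 blocked=[3]

Answer: S3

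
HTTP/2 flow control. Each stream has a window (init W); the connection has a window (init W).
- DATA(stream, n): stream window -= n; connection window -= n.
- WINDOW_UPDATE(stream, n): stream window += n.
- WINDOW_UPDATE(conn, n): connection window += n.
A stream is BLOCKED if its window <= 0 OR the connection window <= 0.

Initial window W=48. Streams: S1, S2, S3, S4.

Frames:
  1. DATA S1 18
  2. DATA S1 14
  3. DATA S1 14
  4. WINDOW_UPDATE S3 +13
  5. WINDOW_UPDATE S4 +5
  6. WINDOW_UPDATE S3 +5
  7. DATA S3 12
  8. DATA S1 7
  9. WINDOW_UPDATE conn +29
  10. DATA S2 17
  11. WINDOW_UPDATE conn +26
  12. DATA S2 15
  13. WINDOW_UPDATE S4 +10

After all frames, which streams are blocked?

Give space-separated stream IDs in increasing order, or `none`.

Op 1: conn=30 S1=30 S2=48 S3=48 S4=48 blocked=[]
Op 2: conn=16 S1=16 S2=48 S3=48 S4=48 blocked=[]
Op 3: conn=2 S1=2 S2=48 S3=48 S4=48 blocked=[]
Op 4: conn=2 S1=2 S2=48 S3=61 S4=48 blocked=[]
Op 5: conn=2 S1=2 S2=48 S3=61 S4=53 blocked=[]
Op 6: conn=2 S1=2 S2=48 S3=66 S4=53 blocked=[]
Op 7: conn=-10 S1=2 S2=48 S3=54 S4=53 blocked=[1, 2, 3, 4]
Op 8: conn=-17 S1=-5 S2=48 S3=54 S4=53 blocked=[1, 2, 3, 4]
Op 9: conn=12 S1=-5 S2=48 S3=54 S4=53 blocked=[1]
Op 10: conn=-5 S1=-5 S2=31 S3=54 S4=53 blocked=[1, 2, 3, 4]
Op 11: conn=21 S1=-5 S2=31 S3=54 S4=53 blocked=[1]
Op 12: conn=6 S1=-5 S2=16 S3=54 S4=53 blocked=[1]
Op 13: conn=6 S1=-5 S2=16 S3=54 S4=63 blocked=[1]

Answer: S1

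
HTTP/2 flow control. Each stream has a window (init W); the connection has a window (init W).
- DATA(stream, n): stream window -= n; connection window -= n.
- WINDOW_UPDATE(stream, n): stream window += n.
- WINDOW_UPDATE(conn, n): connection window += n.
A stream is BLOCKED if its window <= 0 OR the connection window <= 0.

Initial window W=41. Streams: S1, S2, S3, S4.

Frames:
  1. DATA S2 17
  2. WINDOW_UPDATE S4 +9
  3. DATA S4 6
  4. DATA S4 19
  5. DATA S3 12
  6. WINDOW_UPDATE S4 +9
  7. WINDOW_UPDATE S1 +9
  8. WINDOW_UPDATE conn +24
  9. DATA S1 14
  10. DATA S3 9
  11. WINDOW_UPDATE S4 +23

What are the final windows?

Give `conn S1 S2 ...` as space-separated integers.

Op 1: conn=24 S1=41 S2=24 S3=41 S4=41 blocked=[]
Op 2: conn=24 S1=41 S2=24 S3=41 S4=50 blocked=[]
Op 3: conn=18 S1=41 S2=24 S3=41 S4=44 blocked=[]
Op 4: conn=-1 S1=41 S2=24 S3=41 S4=25 blocked=[1, 2, 3, 4]
Op 5: conn=-13 S1=41 S2=24 S3=29 S4=25 blocked=[1, 2, 3, 4]
Op 6: conn=-13 S1=41 S2=24 S3=29 S4=34 blocked=[1, 2, 3, 4]
Op 7: conn=-13 S1=50 S2=24 S3=29 S4=34 blocked=[1, 2, 3, 4]
Op 8: conn=11 S1=50 S2=24 S3=29 S4=34 blocked=[]
Op 9: conn=-3 S1=36 S2=24 S3=29 S4=34 blocked=[1, 2, 3, 4]
Op 10: conn=-12 S1=36 S2=24 S3=20 S4=34 blocked=[1, 2, 3, 4]
Op 11: conn=-12 S1=36 S2=24 S3=20 S4=57 blocked=[1, 2, 3, 4]

Answer: -12 36 24 20 57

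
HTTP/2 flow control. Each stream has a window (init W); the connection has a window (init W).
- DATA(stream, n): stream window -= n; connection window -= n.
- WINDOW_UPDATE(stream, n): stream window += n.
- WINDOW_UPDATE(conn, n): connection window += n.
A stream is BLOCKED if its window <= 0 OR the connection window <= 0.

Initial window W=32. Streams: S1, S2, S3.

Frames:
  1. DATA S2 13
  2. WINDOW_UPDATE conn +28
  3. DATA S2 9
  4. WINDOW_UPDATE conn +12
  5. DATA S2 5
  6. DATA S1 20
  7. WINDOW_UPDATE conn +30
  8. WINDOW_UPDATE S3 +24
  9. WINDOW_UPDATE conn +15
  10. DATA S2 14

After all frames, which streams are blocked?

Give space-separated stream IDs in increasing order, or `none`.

Op 1: conn=19 S1=32 S2=19 S3=32 blocked=[]
Op 2: conn=47 S1=32 S2=19 S3=32 blocked=[]
Op 3: conn=38 S1=32 S2=10 S3=32 blocked=[]
Op 4: conn=50 S1=32 S2=10 S3=32 blocked=[]
Op 5: conn=45 S1=32 S2=5 S3=32 blocked=[]
Op 6: conn=25 S1=12 S2=5 S3=32 blocked=[]
Op 7: conn=55 S1=12 S2=5 S3=32 blocked=[]
Op 8: conn=55 S1=12 S2=5 S3=56 blocked=[]
Op 9: conn=70 S1=12 S2=5 S3=56 blocked=[]
Op 10: conn=56 S1=12 S2=-9 S3=56 blocked=[2]

Answer: S2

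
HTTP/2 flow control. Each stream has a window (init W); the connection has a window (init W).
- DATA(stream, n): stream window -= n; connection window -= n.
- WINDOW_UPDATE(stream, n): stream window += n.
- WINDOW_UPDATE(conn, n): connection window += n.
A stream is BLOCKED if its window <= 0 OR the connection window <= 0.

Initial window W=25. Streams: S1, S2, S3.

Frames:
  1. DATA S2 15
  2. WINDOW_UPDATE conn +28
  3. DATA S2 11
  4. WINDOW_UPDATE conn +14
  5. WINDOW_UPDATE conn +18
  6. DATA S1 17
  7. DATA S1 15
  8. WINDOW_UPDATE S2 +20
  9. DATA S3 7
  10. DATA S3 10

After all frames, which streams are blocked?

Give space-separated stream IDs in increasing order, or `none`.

Answer: S1

Derivation:
Op 1: conn=10 S1=25 S2=10 S3=25 blocked=[]
Op 2: conn=38 S1=25 S2=10 S3=25 blocked=[]
Op 3: conn=27 S1=25 S2=-1 S3=25 blocked=[2]
Op 4: conn=41 S1=25 S2=-1 S3=25 blocked=[2]
Op 5: conn=59 S1=25 S2=-1 S3=25 blocked=[2]
Op 6: conn=42 S1=8 S2=-1 S3=25 blocked=[2]
Op 7: conn=27 S1=-7 S2=-1 S3=25 blocked=[1, 2]
Op 8: conn=27 S1=-7 S2=19 S3=25 blocked=[1]
Op 9: conn=20 S1=-7 S2=19 S3=18 blocked=[1]
Op 10: conn=10 S1=-7 S2=19 S3=8 blocked=[1]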